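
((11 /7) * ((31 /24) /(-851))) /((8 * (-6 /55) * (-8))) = -18755 /54899712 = -0.00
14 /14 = 1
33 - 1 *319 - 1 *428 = -714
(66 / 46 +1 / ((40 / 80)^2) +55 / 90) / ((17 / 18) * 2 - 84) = -2503 / 33994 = -0.07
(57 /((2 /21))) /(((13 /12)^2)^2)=12410496 /28561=434.53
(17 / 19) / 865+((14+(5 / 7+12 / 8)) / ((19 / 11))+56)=15045183 / 230090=65.39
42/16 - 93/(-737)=16221/5896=2.75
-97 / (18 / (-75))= 2425 / 6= 404.17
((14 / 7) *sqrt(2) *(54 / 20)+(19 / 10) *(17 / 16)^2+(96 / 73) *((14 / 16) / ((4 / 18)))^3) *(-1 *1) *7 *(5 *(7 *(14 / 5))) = -5283456409 / 93440-18522 *sqrt(2) / 5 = -61782.65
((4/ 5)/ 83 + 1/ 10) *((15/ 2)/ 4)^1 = 273/ 1328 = 0.21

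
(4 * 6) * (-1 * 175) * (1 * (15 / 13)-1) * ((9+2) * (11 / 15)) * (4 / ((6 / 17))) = -59072.82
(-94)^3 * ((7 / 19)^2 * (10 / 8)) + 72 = -50847278 / 361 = -140851.19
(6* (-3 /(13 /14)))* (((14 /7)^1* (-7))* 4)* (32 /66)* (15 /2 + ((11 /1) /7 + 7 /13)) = 854784 /169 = 5057.89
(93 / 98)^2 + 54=527265 / 9604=54.90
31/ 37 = 0.84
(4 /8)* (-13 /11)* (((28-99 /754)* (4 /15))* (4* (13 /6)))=-546338 /14355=-38.06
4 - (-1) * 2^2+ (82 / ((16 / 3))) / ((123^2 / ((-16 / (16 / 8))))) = 983 / 123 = 7.99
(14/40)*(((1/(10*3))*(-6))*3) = -21/100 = -0.21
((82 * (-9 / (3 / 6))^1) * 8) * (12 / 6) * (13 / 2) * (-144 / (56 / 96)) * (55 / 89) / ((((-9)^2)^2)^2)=60037120 / 110362581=0.54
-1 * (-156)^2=-24336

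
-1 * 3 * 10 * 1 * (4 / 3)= -40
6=6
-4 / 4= -1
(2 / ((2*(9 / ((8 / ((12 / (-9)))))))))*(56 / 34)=-56 / 51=-1.10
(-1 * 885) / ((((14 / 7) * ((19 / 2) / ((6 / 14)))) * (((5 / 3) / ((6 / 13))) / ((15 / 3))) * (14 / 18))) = -35.54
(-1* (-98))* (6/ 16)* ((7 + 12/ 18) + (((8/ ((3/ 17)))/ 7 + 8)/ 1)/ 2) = 2191/ 4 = 547.75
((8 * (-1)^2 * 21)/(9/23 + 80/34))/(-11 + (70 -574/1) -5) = -8211/69745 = -0.12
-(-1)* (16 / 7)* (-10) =-160 / 7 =-22.86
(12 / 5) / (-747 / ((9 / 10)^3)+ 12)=-243 / 102535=-0.00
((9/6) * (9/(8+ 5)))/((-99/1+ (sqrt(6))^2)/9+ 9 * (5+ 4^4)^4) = 81/3257610389176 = 0.00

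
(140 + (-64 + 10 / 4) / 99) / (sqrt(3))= 9199 *sqrt(3) / 198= 80.47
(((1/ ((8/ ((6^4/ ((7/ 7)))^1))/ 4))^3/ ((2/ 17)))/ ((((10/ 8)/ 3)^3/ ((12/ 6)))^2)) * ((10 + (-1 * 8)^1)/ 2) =27624308213809152/ 15625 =1767955725683.79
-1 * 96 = -96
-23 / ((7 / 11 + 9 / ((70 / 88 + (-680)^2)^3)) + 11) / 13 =-2130758689306615887487375 / 14014159917020588397295808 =-0.15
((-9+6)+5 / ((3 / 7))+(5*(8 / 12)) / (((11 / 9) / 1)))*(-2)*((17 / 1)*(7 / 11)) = -89488 / 363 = -246.52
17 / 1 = 17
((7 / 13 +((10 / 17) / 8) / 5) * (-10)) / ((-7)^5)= 0.00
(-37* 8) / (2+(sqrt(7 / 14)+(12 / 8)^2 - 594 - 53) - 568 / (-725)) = 0.46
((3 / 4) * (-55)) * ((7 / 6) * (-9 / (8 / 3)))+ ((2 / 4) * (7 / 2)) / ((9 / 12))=31633 / 192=164.76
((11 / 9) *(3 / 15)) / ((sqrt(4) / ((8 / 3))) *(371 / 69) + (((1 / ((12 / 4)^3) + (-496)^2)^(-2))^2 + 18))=1970104407411996265852158014452 / 177572207037633635760579861517755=0.01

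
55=55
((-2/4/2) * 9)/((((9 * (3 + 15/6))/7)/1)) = -7/22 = -0.32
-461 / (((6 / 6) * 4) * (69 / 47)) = -21667 / 276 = -78.50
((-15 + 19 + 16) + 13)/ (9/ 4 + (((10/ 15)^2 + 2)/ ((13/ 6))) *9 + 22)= 1716/ 1789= 0.96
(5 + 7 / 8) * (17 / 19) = 5.26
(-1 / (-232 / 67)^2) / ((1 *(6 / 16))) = -0.22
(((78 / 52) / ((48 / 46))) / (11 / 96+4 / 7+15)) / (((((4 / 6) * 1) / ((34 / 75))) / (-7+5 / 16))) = -878577 / 2108200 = -0.42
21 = 21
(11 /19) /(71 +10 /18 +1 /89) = 8811 /1089175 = 0.01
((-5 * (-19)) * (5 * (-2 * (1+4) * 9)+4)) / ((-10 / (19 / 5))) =80503 / 5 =16100.60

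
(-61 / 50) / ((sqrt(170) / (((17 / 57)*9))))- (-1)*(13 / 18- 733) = -13181 / 18- 183*sqrt(170) / 9500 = -732.53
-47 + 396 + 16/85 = 29681/85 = 349.19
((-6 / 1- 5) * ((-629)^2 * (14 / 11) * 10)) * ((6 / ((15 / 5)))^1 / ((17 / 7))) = -45615080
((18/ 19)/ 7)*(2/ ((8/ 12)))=54/ 133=0.41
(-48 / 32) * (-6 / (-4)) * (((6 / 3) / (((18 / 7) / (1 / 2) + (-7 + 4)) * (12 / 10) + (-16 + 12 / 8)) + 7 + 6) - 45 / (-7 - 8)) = -5949 / 167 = -35.62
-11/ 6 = -1.83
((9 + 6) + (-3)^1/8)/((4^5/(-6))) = -0.09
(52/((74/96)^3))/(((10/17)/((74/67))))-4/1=95928868/458615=209.17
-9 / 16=-0.56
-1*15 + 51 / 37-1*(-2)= -430 / 37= -11.62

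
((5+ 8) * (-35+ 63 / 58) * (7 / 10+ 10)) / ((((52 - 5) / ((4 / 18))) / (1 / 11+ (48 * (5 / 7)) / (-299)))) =16446649 / 31035510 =0.53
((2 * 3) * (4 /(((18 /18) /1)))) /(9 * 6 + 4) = 12 /29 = 0.41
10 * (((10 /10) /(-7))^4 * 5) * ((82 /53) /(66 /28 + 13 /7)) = 8200 /1072561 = 0.01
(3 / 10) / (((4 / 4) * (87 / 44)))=22 / 145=0.15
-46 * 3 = -138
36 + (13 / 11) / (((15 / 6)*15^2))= 445526 / 12375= 36.00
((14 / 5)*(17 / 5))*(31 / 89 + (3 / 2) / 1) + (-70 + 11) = -92124 / 2225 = -41.40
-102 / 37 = -2.76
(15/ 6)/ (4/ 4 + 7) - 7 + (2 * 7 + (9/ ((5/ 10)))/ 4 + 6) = 285/ 16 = 17.81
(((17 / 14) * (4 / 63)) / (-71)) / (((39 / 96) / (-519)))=188224 / 135681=1.39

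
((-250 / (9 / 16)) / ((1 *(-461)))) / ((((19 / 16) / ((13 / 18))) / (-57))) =-416000 / 12447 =-33.42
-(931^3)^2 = -651175550545069081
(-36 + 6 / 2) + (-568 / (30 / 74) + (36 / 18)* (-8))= -21751 / 15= -1450.07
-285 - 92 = -377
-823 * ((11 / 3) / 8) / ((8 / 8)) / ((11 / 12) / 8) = -3292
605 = 605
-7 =-7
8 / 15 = 0.53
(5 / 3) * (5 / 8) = 25 / 24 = 1.04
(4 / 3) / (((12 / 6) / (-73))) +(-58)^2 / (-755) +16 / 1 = -84082 / 2265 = -37.12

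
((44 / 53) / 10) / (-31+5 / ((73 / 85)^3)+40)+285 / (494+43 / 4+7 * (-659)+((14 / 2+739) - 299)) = -185999674657 / 2550457753465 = -0.07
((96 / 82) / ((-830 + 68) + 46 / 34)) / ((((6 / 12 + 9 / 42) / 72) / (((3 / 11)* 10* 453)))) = -1117815552 / 5831881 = -191.67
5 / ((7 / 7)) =5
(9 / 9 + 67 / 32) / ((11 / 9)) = 81 / 32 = 2.53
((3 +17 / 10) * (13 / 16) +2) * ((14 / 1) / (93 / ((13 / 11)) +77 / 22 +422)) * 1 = 0.16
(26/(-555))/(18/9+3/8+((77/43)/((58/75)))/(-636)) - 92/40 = -807113867/347930610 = -2.32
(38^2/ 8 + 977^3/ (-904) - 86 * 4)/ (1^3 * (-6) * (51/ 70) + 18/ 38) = 620260553605/ 2343168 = 264710.24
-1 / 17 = -0.06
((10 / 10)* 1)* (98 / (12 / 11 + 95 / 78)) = 12012 / 283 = 42.45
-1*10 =-10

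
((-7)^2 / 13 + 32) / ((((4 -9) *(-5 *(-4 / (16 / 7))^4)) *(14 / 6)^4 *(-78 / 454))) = -145919232 / 4871256845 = -0.03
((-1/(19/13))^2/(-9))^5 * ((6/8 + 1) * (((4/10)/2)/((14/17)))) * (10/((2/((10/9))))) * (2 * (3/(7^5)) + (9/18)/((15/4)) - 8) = 1161916586888698472/164286743448491222992461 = 0.00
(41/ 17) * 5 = 205/ 17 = 12.06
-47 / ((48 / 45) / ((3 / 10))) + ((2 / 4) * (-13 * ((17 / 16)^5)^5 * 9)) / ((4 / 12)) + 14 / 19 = -39085576738272247523145397309459037 / 48170722808672717256874721804288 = -811.40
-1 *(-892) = 892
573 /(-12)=-191 /4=-47.75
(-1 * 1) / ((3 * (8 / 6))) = -1 / 4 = -0.25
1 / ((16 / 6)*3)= 1 / 8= 0.12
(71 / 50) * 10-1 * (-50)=64.20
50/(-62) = -25/31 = -0.81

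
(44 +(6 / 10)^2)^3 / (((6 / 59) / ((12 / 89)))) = 160944687422 / 1390625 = 115735.51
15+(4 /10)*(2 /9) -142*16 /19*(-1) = 115141 /855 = 134.67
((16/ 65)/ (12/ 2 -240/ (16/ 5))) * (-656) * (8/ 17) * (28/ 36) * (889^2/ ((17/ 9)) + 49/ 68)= 64319886848/ 179469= 358389.96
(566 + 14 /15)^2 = 72318016 /225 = 321413.40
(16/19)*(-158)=-2528/19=-133.05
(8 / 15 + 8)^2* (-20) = -65536 / 45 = -1456.36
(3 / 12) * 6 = 1.50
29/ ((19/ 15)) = 435/ 19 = 22.89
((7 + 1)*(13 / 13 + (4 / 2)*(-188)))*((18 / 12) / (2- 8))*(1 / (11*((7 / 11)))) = 750 / 7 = 107.14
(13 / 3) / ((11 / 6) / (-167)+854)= 4342 / 855697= 0.01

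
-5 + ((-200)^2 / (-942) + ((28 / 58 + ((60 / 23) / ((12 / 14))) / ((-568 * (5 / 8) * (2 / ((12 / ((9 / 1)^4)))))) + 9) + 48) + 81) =1480024823653 / 16260452163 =91.02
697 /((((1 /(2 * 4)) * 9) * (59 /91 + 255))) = 63427 /26172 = 2.42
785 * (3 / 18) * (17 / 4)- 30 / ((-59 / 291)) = 996875 / 1416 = 704.01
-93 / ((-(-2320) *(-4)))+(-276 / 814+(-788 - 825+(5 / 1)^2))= -5999055269 / 3776960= -1588.33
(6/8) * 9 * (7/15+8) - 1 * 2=1103/20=55.15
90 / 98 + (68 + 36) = 5141 / 49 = 104.92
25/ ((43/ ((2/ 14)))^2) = 25/ 90601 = 0.00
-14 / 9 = -1.56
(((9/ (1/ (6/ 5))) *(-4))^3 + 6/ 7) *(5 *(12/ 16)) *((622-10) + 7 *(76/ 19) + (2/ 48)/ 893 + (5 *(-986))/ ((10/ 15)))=5106375308831199/ 2500400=2042223367.79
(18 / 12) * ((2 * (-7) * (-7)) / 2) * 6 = 441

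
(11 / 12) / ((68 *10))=11 / 8160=0.00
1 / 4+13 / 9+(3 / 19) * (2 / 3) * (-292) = -19865 / 684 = -29.04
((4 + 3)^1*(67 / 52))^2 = 219961 / 2704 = 81.35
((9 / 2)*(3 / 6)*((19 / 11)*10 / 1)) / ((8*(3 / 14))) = 1995 / 88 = 22.67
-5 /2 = -2.50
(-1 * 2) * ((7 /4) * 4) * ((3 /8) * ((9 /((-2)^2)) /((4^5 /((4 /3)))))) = -63 /4096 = -0.02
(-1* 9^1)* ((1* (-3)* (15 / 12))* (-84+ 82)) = -135 / 2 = -67.50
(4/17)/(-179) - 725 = -2206179/3043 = -725.00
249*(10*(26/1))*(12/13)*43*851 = 2186797680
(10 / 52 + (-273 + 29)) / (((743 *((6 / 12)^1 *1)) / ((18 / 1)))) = -114102 / 9659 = -11.81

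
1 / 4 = 0.25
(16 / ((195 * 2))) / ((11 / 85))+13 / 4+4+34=71329 / 1716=41.57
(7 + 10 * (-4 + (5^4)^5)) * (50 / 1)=47683715820310850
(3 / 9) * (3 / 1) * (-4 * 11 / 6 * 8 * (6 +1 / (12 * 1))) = -3212 / 9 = -356.89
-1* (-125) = 125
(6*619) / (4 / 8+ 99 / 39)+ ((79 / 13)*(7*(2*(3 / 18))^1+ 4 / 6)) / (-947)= 1188780681 / 972569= 1222.31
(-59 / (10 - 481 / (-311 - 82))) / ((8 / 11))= -23187 / 3208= -7.23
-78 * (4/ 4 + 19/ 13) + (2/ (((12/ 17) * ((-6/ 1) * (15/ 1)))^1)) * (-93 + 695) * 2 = -229.90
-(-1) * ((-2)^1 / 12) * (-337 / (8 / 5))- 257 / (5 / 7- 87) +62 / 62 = 283271 / 7248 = 39.08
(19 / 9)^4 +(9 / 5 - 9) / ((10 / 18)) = 1132261 / 164025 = 6.90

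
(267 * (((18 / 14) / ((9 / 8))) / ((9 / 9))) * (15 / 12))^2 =145487.76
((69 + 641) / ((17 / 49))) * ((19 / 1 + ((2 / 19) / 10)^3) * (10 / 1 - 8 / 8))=1020120270372 / 2915075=349946.49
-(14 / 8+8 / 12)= -29 / 12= -2.42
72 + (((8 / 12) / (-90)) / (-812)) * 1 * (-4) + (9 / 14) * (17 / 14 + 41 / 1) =76072337 / 767340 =99.14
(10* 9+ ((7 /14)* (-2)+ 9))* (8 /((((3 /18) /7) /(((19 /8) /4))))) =19551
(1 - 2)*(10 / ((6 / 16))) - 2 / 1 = -86 / 3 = -28.67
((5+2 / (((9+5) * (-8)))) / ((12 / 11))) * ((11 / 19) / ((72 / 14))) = 3751 / 7296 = 0.51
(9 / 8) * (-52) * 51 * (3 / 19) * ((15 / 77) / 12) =-7.65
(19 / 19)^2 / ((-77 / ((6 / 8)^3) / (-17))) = 459 / 4928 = 0.09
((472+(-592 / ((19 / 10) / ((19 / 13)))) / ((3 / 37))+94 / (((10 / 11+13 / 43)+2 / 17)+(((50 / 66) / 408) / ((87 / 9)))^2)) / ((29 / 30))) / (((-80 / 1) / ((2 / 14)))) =23944949327988797 / 2554790528598581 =9.37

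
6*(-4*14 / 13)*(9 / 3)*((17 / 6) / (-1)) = 2856 / 13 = 219.69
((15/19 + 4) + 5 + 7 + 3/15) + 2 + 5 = 2279/95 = 23.99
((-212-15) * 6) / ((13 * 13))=-1362 / 169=-8.06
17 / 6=2.83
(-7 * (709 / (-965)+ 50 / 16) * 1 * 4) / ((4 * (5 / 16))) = -258342 / 4825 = -53.54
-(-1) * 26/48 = 13/24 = 0.54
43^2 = 1849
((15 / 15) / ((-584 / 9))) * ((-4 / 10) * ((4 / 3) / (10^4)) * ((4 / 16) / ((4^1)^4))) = 0.00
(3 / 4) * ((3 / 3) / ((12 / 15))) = 15 / 16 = 0.94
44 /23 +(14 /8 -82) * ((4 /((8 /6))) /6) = -7031 /184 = -38.21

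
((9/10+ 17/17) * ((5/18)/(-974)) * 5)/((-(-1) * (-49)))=95/1718136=0.00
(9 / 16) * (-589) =-5301 / 16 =-331.31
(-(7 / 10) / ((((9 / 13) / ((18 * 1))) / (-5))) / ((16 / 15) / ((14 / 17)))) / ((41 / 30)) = 143325 / 2788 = 51.41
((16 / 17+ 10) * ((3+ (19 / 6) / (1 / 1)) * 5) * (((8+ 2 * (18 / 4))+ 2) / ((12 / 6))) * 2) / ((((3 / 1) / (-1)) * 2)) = -108965 / 102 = -1068.28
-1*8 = -8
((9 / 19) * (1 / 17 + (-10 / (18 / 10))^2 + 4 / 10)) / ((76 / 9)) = 215659 / 122740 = 1.76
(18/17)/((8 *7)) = 9/476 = 0.02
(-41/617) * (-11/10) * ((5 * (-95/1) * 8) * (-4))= 685520/617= 1111.05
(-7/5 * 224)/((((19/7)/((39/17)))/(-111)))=47515104/1615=29421.12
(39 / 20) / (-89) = -39 / 1780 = -0.02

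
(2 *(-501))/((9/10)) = -3340/3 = -1113.33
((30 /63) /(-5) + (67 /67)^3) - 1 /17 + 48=17438 /357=48.85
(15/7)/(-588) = -0.00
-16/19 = -0.84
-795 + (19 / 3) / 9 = -21446 / 27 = -794.30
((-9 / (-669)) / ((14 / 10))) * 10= 150 / 1561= 0.10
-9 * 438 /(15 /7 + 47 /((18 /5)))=-496692 /1915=-259.37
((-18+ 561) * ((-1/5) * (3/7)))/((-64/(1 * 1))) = 1629/2240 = 0.73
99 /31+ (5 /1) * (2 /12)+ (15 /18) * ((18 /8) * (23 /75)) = 17119 /3720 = 4.60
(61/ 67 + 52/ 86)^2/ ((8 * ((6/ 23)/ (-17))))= -2483270325/ 132802576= -18.70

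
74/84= 37/42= 0.88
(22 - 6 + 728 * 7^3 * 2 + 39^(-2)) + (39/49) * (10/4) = 74443439285/149058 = 499425.99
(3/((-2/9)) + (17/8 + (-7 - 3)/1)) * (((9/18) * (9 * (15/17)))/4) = -23085/1088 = -21.22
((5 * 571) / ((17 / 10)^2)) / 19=285500 / 5491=51.99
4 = 4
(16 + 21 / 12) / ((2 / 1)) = 71 / 8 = 8.88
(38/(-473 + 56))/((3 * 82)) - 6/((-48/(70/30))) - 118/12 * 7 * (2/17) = -54456529/6975576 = -7.81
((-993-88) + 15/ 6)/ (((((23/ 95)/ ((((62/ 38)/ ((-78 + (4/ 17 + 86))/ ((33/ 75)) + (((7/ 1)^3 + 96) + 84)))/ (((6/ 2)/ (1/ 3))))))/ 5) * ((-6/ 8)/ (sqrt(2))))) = 208402150 * sqrt(2)/ 20969307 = 14.06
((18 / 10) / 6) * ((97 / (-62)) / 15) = -97 / 3100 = -0.03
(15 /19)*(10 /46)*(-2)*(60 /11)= -9000 /4807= -1.87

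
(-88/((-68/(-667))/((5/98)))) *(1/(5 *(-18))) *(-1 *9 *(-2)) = 7337/833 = 8.81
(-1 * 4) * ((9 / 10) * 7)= -126 / 5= -25.20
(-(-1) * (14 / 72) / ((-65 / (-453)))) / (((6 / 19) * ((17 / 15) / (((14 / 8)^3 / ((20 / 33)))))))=75773159 / 2263040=33.48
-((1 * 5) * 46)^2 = -52900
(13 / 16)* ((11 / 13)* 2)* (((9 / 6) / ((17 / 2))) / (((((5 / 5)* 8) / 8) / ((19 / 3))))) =209 / 136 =1.54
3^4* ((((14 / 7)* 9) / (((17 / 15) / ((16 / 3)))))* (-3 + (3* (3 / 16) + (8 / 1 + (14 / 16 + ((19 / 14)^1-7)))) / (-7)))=-20244330 / 833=-24302.92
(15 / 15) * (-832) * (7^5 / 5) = -13983424 / 5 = -2796684.80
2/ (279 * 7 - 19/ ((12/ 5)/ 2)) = 12/ 11623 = 0.00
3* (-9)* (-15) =405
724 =724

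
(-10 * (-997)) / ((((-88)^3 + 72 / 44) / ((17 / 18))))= -932195 / 67465566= -0.01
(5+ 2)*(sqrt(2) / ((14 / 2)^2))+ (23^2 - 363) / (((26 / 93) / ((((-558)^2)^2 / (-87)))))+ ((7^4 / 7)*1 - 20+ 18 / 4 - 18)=-498892043159053 / 754+ sqrt(2) / 7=-661660534693.50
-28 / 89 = -0.31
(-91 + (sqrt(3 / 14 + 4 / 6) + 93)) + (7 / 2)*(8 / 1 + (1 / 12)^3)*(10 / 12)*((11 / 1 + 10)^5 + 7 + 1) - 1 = sqrt(1554) / 42 + 1976198263111 / 20736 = 95302772.11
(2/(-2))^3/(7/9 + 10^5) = -9/900007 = -0.00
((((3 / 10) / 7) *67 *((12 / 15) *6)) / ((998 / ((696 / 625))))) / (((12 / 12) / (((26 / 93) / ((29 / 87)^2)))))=65471328 / 1691921875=0.04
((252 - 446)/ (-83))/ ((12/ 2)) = 97/ 249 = 0.39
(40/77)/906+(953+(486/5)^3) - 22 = 4008093079411/4360125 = 919261.05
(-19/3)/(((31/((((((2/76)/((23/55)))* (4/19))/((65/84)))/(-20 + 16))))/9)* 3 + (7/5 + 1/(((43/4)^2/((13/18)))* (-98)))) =189356090/72139292223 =0.00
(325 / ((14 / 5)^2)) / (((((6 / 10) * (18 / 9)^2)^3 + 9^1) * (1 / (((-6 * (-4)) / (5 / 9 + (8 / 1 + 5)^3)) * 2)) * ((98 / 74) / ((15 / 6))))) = 0.07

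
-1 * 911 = -911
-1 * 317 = -317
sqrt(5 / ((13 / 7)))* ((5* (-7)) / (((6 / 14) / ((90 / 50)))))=-241.20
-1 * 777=-777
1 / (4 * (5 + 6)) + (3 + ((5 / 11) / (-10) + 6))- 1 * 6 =131 / 44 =2.98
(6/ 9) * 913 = 1826/ 3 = 608.67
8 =8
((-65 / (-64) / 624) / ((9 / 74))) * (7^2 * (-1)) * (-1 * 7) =63455 / 13824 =4.59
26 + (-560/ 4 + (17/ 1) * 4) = -46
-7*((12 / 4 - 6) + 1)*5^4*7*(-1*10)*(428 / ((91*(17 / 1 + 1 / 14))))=-524300000 / 3107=-168747.99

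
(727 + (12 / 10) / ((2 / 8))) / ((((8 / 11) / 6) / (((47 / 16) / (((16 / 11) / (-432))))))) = -5267210.54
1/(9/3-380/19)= -1/17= -0.06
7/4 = 1.75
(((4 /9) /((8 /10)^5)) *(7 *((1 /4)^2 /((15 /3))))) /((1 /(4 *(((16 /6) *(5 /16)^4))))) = 2734375 /226492416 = 0.01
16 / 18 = 8 / 9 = 0.89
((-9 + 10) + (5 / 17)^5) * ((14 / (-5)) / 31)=-19921748 / 220077835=-0.09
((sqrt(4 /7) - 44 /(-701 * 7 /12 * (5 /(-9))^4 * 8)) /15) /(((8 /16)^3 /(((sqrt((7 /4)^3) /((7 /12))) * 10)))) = 3464208 * sqrt(7) /3066875+16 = 18.99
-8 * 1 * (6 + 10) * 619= -79232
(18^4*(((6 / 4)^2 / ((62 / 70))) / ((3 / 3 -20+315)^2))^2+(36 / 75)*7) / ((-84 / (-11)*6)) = 0.07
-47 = -47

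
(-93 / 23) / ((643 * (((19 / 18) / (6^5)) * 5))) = -9.27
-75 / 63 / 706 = -25 / 14826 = -0.00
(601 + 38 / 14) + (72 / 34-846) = -28580 / 119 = -240.17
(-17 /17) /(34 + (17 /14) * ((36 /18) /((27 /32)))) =-189 /6970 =-0.03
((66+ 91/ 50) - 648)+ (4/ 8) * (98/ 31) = -896829/ 1550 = -578.60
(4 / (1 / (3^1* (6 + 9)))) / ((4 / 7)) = 315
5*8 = 40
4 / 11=0.36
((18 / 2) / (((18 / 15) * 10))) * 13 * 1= 39 / 4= 9.75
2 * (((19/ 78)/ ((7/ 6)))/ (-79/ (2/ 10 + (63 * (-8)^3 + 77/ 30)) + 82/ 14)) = 0.07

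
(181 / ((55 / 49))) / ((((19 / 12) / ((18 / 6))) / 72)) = 22988448 / 1045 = 21998.51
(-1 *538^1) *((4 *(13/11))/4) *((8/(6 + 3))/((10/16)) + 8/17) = -10127312/8415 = -1203.48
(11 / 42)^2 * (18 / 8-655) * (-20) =895.50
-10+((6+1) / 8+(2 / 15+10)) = 121 / 120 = 1.01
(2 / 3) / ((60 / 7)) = 7 / 90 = 0.08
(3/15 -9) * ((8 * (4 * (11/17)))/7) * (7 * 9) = -139392/85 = -1639.91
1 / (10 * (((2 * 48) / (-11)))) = -11 / 960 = -0.01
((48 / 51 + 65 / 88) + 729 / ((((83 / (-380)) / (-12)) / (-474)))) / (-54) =2357231672381 / 6705072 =351559.49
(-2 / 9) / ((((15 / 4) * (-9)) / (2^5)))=0.21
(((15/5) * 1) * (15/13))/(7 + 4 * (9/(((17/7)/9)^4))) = 3758445/7379986159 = 0.00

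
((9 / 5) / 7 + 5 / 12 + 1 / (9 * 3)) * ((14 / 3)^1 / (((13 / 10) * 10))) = 2687 / 10530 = 0.26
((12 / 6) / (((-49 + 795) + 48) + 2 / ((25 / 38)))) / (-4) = -25 / 39852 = -0.00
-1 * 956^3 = -873722816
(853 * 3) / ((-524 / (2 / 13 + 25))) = -836793 / 6812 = -122.84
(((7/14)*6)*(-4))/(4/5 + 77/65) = -260/43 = -6.05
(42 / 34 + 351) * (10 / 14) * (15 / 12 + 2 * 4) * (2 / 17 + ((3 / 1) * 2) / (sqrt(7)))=553890 / 2023 + 1661670 * sqrt(7) / 833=5551.55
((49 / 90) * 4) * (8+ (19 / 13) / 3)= 32438 / 1755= 18.48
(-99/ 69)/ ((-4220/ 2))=33/ 48530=0.00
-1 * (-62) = 62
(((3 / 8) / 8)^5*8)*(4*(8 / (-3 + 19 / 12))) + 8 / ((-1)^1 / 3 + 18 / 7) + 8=9697196585 / 837812224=11.57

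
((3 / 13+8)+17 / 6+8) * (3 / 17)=1487 / 442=3.36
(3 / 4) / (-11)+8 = 349 / 44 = 7.93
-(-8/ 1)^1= 8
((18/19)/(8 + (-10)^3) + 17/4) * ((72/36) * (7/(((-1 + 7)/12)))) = 280301/2356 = 118.97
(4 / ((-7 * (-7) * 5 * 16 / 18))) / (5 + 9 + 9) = 0.00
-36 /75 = -12 /25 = -0.48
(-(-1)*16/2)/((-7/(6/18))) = -8/21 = -0.38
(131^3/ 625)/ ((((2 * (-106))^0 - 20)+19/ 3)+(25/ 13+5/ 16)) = -1402808784/ 4068125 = -344.83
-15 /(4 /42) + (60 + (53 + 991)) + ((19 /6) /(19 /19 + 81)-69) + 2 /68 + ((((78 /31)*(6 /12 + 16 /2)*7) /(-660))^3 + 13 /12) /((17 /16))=18211127570227073 /20727989427750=878.58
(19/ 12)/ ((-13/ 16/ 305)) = -594.36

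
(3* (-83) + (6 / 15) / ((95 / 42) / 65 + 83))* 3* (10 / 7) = -338660838 / 317359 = -1067.12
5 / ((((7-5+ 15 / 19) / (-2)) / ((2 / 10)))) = -38 / 53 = -0.72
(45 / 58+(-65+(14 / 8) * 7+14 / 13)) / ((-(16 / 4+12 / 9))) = 230259 / 24128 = 9.54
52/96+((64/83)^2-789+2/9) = -390676505/496008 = -787.64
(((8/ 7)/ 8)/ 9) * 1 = 1/ 63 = 0.02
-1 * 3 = -3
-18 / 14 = -9 / 7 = -1.29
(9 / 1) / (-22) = -9 / 22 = -0.41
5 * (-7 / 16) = -35 / 16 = -2.19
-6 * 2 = -12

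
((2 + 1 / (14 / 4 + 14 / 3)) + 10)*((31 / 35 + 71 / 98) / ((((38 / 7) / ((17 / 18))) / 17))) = 7524693 / 130340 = 57.73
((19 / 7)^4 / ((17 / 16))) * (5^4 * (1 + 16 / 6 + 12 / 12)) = 2606420000 / 17493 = 148997.88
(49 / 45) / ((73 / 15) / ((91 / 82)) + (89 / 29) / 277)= 35819147 / 144621069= 0.25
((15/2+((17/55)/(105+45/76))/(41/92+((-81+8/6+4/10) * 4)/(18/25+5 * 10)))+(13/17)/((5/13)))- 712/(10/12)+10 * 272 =4764387699717433/2540887885250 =1875.09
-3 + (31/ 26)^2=-1067/ 676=-1.58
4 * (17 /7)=68 /7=9.71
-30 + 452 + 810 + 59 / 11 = 13611 / 11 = 1237.36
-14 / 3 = -4.67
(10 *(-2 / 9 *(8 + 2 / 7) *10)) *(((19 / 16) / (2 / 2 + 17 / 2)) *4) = -5800 / 63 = -92.06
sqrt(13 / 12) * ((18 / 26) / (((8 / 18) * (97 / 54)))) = 729 * sqrt(39) / 5044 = 0.90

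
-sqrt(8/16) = -sqrt(2)/2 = -0.71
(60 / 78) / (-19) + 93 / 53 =22441 / 13091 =1.71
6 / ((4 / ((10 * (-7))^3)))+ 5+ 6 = -514489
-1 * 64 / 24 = -2.67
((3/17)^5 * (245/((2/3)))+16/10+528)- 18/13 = 97510349801/184581410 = 528.28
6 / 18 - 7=-20 / 3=-6.67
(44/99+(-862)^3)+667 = -5764529345/9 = -640503260.56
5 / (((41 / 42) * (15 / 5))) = 70 / 41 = 1.71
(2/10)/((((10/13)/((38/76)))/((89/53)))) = 0.22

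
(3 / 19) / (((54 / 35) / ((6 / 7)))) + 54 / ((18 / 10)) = 1715 / 57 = 30.09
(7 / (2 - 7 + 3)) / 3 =-7 / 6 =-1.17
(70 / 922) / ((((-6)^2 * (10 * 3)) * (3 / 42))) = 49 / 49788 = 0.00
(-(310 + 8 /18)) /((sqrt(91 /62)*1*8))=-1397*sqrt(5642) /3276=-32.03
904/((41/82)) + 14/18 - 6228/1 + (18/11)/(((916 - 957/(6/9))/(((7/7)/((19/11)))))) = -785159117/177669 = -4419.22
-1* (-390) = 390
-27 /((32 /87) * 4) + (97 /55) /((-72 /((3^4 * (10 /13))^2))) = -26994951 /237952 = -113.45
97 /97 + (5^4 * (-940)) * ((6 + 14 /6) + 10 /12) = -16156247 /3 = -5385415.67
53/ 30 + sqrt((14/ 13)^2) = 1109/ 390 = 2.84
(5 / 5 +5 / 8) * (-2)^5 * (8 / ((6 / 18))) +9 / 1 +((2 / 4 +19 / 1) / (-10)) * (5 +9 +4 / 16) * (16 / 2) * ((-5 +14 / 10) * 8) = 129081 / 25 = 5163.24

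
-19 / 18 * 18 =-19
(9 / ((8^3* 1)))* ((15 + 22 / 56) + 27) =10683 / 14336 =0.75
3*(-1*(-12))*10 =360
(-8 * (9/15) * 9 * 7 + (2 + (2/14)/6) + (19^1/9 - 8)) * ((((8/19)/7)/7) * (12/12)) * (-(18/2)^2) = 213.17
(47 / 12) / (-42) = -47 / 504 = -0.09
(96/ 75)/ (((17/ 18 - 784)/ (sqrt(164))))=-1152 * sqrt(41)/ 352375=-0.02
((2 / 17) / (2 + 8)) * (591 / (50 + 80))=591 / 11050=0.05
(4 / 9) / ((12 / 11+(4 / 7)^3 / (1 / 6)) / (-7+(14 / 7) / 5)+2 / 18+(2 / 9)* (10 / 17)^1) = -4.77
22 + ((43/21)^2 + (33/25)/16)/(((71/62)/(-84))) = -21738643/74550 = -291.60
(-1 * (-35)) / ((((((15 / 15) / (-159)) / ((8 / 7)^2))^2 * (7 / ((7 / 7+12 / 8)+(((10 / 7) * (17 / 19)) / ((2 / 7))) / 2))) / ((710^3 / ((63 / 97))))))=179750861850009600000 / 319333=562894726977824.40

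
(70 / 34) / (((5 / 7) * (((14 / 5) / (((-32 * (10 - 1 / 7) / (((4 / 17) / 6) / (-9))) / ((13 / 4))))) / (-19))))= -5663520 / 13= -435655.38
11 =11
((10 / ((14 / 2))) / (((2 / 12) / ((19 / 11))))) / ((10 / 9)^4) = 373977 / 38500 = 9.71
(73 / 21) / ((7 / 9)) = 219 / 49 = 4.47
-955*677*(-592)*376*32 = 4605232599040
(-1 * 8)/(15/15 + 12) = -8/13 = -0.62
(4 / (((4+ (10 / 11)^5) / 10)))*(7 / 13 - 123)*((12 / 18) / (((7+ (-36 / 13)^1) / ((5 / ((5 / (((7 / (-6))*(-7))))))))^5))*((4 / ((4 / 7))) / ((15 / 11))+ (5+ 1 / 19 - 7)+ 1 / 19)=-1481864816436275453 / 24159303759375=-61337.23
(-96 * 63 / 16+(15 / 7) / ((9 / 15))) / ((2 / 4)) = -5242 / 7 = -748.86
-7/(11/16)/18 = -56/99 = -0.57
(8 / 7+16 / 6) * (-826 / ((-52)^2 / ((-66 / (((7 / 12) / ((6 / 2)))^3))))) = 605594880 / 57967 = 10447.24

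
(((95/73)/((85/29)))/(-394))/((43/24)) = -6612/10512511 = -0.00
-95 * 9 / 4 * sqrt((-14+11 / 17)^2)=-194085 / 68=-2854.19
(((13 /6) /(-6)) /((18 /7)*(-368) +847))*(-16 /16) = -91 /25020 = -0.00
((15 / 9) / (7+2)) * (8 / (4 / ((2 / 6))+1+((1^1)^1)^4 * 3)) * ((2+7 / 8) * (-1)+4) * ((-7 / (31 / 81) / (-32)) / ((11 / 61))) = 57645 / 174592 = 0.33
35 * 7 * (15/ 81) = 1225/ 27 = 45.37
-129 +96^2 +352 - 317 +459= 9581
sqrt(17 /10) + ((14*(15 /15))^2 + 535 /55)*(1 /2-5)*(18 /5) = -183303 /55 + sqrt(170) /10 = -3331.48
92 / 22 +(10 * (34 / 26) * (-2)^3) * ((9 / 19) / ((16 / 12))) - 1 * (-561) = 528.02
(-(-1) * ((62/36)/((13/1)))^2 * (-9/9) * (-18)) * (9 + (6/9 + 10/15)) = 29791/9126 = 3.26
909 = 909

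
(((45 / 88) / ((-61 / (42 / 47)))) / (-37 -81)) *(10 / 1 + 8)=8505 / 7442732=0.00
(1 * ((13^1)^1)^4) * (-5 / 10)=-28561 / 2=-14280.50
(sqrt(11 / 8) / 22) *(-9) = -9 *sqrt(22) / 88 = -0.48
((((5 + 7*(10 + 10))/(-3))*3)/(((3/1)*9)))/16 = -145/432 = -0.34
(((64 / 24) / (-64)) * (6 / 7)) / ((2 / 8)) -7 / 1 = -50 / 7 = -7.14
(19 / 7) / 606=0.00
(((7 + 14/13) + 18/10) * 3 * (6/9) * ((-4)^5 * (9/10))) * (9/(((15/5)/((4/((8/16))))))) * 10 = -284000256/65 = -4369234.71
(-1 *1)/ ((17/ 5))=-5/ 17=-0.29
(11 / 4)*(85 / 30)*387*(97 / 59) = 2339931 / 472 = 4957.48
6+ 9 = 15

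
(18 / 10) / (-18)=-1 / 10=-0.10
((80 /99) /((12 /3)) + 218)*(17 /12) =183617 /594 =309.12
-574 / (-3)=574 / 3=191.33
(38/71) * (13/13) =38/71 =0.54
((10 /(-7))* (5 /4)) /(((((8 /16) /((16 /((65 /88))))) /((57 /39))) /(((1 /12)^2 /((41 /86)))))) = -718960 /436527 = -1.65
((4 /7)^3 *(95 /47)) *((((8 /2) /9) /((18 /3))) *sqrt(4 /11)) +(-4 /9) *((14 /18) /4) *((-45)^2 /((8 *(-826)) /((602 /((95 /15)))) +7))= 2.82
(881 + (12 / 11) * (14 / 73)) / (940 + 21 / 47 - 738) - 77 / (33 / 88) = -4606802569 / 22921635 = -200.98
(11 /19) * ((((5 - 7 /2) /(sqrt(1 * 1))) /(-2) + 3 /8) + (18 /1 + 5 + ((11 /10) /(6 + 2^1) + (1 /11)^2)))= 220421 /16720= 13.18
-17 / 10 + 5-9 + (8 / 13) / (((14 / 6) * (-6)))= -5227 / 910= -5.74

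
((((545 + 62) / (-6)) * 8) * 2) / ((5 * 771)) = -4856 / 11565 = -0.42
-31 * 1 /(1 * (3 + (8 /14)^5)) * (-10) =1042034 /10289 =101.28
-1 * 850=-850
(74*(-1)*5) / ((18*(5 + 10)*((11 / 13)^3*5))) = -81289 / 179685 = -0.45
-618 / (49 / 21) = -1854 / 7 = -264.86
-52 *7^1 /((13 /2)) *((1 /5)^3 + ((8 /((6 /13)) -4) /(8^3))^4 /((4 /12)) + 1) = -399533168699 /7077888000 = -56.45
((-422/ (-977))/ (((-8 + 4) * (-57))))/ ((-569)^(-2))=68313571/ 111378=613.35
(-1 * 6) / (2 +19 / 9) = -54 / 37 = -1.46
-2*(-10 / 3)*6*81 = 3240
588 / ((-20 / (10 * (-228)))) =67032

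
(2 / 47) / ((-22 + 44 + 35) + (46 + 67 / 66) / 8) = 1056 / 1560353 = 0.00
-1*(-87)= 87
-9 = -9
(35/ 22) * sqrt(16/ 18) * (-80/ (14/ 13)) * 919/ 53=-2389400 * sqrt(2)/ 1749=-1932.03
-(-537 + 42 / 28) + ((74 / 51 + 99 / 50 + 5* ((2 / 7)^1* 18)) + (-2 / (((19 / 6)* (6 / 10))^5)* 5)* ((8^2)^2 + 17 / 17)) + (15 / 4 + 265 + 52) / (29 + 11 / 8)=-1932187406023129 / 1790033869575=-1079.41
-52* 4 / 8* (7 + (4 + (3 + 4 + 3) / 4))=-351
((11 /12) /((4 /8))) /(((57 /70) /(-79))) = -30415 /171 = -177.87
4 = 4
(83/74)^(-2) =5476/6889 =0.79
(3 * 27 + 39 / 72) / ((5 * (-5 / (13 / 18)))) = -25441 / 10800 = -2.36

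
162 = 162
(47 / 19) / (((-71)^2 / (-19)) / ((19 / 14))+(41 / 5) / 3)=-13395 / 1043809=-0.01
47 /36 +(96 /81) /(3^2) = 1397 /972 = 1.44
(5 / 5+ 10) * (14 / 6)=77 / 3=25.67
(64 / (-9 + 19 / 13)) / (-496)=26 / 1519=0.02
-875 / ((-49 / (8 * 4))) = 4000 / 7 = 571.43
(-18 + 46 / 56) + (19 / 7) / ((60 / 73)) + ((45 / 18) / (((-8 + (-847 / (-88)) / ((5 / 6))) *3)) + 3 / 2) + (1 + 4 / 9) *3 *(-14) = -1085569 / 14910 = -72.81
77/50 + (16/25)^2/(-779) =1499063/973750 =1.54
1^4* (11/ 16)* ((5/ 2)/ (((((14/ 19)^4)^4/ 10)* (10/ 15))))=3414.39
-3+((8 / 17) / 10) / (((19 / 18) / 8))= -4269 / 1615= -2.64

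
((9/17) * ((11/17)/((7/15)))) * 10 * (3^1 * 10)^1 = 445500/2023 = 220.22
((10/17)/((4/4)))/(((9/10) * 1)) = 100/153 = 0.65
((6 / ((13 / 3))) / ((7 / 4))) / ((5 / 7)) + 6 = 462 / 65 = 7.11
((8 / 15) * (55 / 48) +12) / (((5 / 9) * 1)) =227 / 10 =22.70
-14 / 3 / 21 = -2 / 9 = -0.22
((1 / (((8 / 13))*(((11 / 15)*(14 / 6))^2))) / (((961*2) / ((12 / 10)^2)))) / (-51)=-3159 / 387448292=-0.00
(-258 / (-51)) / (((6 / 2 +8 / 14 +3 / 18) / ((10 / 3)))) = 12040 / 2669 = 4.51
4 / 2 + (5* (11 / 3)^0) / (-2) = -0.50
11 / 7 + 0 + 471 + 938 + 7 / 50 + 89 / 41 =20274859 / 14350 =1412.88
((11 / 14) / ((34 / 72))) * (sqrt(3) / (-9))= -22 * sqrt(3) / 119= -0.32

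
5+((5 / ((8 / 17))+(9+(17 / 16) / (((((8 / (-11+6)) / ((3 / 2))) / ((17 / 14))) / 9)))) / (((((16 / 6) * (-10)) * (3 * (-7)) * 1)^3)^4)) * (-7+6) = 5.00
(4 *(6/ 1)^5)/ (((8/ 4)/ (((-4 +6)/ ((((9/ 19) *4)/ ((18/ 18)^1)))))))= 16416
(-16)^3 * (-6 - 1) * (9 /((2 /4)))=516096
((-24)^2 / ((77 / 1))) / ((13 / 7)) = 576 / 143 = 4.03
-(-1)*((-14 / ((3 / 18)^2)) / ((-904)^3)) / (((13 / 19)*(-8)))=-1197 / 9603922432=-0.00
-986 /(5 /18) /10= -8874 /25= -354.96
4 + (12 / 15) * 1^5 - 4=4 / 5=0.80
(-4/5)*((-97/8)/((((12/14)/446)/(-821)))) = -124313357/30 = -4143778.57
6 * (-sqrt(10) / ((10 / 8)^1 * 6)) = -4 * sqrt(10) / 5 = -2.53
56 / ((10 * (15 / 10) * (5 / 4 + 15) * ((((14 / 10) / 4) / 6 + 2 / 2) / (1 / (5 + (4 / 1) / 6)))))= 5376 / 140335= 0.04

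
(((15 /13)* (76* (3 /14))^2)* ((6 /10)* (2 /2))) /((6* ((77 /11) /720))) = 14035680 /4459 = 3147.72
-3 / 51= -1 / 17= -0.06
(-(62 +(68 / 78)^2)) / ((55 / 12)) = -13.69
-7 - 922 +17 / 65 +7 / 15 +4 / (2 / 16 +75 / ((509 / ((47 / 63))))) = -3569670797 / 3917355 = -911.25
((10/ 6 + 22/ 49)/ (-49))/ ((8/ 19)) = -0.10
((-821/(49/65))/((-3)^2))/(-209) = 53365/92169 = 0.58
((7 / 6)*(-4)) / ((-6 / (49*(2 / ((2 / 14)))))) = 4802 / 9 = 533.56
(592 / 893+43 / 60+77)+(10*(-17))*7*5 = -314601421 / 53580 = -5871.62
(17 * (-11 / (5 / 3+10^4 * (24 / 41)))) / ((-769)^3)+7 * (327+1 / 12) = 529326858764346611 / 231189164883420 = 2289.58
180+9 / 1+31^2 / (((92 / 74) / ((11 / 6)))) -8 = 441083 / 276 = 1598.13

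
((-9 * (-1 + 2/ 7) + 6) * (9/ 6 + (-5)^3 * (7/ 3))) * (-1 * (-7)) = -50489/ 2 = -25244.50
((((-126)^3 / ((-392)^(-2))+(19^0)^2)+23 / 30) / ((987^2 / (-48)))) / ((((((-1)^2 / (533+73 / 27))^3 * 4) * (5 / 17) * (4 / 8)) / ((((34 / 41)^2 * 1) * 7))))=19054683100037418.05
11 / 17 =0.65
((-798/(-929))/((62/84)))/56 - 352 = -20273299/57598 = -351.98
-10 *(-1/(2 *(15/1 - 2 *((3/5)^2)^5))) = 48828125/146366277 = 0.33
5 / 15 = 1 / 3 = 0.33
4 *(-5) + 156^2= 24316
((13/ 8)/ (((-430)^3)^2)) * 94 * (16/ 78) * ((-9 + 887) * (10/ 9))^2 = 0.00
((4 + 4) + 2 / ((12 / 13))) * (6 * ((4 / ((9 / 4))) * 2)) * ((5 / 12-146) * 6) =-1705072 / 9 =-189452.44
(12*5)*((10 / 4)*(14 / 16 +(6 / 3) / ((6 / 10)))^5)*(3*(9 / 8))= 262752512525 / 393216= 668214.19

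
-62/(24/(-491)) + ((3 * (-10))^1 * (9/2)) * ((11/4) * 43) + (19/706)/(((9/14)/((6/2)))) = -15562225/1059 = -14695.21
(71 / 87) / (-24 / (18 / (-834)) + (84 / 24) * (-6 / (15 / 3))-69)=355 / 451878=0.00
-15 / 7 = -2.14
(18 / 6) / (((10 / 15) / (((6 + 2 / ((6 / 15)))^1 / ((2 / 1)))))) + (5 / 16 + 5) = 481 / 16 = 30.06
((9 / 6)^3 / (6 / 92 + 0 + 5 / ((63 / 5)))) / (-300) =-13041 / 535600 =-0.02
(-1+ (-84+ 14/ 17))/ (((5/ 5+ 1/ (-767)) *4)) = -1097577/ 52088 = -21.07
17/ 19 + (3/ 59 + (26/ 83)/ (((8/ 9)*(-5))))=1628443/ 1860860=0.88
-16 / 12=-4 / 3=-1.33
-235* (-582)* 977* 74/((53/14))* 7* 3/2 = 1453565026620/53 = 27425755219.25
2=2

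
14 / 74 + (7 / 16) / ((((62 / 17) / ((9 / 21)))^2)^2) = 567898036213 / 3000423682816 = 0.19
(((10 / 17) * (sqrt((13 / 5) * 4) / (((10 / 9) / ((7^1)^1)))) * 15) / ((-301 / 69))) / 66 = -621 * sqrt(65) / 8041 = -0.62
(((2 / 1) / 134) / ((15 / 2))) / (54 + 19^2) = 2 / 417075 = 0.00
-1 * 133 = -133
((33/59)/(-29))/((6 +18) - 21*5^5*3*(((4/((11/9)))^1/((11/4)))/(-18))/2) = -1331/450793748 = -0.00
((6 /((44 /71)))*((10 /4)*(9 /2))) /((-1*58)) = -9585 /5104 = -1.88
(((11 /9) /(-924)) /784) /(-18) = 1 /10668672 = 0.00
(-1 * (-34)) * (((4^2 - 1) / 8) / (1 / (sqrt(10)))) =255 * sqrt(10) / 4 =201.60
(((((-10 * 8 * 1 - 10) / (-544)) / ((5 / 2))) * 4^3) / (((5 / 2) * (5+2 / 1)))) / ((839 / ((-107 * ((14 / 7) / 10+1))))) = -92448 / 2496025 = -0.04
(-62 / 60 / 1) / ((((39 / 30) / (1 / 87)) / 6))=-62 / 1131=-0.05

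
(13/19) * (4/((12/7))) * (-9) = -273/19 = -14.37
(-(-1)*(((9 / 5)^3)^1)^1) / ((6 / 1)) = 243 / 250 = 0.97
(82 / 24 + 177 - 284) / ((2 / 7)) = -8701 / 24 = -362.54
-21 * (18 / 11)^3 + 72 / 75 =-3029856 / 33275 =-91.06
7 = 7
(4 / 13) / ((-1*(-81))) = 4 / 1053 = 0.00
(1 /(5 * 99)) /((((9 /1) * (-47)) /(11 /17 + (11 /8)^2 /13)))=-1019 /269231040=-0.00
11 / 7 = 1.57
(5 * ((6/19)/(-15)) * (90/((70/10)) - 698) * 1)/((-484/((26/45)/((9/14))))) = -11336/84645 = -0.13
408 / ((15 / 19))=2584 / 5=516.80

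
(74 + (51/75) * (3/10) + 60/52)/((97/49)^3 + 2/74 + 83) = 0.83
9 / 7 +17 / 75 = 794 / 525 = 1.51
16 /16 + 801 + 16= 818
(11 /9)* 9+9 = 20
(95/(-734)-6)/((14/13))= -58487/10276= -5.69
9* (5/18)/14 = 5/28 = 0.18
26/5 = 5.20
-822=-822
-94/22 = -47/11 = -4.27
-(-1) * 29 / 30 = 29 / 30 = 0.97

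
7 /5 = 1.40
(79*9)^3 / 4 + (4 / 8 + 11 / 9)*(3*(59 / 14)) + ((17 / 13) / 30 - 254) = 245307222799 / 2730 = 89856125.57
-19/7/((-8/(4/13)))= 19/182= 0.10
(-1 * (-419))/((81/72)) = 3352/9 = 372.44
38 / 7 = 5.43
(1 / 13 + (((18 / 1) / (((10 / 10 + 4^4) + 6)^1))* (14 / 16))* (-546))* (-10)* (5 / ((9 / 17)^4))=465756944525 / 22432059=20763.00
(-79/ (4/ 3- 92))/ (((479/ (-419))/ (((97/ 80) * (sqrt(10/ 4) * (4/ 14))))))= -9632391 * sqrt(10)/ 72961280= -0.42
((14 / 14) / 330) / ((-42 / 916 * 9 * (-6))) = 229 / 187110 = 0.00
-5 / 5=-1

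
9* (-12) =-108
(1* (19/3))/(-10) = -19/30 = -0.63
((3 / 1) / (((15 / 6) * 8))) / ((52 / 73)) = 219 / 1040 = 0.21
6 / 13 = 0.46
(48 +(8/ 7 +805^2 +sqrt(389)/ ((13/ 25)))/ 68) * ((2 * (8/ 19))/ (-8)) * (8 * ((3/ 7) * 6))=-17276328/ 833 - 1800 * sqrt(389)/ 29393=-20741.10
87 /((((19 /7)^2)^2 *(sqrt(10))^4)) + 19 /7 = 249072109 /91224700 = 2.73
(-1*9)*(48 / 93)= -144 / 31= -4.65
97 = 97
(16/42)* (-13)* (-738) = 25584/7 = 3654.86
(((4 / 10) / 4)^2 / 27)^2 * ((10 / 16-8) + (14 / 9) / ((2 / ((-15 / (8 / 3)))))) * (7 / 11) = -329 / 320760000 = -0.00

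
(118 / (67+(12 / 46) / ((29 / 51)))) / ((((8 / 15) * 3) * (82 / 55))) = 2164415 / 2951672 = 0.73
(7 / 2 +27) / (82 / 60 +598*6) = 915 / 107681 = 0.01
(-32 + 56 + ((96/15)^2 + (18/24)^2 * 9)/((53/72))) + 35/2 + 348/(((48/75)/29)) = 84125687/5300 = 15872.77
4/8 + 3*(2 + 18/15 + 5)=251/10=25.10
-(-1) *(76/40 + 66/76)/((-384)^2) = 263/14008320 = 0.00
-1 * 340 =-340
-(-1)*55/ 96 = 55/ 96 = 0.57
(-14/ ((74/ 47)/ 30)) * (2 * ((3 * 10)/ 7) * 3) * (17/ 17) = -253800/ 37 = -6859.46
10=10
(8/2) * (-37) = -148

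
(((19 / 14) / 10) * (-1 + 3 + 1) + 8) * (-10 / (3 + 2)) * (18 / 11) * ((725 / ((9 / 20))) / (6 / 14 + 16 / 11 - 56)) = 3413300 / 4167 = 819.13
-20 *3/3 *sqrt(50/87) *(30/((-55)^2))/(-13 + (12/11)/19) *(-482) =-5.60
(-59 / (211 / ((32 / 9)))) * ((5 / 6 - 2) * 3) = 6608 / 1899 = 3.48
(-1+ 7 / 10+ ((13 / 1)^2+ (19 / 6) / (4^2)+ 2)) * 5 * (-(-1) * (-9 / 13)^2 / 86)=2214837 / 465088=4.76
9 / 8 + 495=3969 / 8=496.12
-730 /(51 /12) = -2920 /17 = -171.76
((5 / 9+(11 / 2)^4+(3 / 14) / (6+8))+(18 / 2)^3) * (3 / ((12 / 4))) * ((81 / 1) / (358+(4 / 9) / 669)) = 628838038737 / 1689929248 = 372.11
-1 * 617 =-617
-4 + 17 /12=-31 /12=-2.58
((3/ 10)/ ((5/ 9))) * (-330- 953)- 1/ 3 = -103973/ 150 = -693.15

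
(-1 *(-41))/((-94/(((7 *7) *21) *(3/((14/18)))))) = -162729/94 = -1731.16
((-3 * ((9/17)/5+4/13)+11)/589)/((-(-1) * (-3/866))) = -9338944/1952535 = -4.78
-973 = -973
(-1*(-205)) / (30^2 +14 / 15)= 3075 / 13514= 0.23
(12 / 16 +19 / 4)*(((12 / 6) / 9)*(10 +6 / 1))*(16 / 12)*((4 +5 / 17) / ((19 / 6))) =102784 / 2907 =35.36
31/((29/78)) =2418/29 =83.38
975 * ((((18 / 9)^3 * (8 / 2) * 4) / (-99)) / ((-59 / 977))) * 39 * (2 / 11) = 1056723200 / 7139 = 148021.18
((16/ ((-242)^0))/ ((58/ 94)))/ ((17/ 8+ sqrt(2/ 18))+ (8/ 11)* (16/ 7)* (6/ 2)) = 1389696/ 399011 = 3.48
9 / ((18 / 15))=15 / 2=7.50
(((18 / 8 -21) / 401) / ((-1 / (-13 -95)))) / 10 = -405 / 802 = -0.50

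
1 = 1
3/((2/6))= 9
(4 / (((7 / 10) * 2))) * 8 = 160 / 7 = 22.86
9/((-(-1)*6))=1.50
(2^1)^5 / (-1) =-32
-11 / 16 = -0.69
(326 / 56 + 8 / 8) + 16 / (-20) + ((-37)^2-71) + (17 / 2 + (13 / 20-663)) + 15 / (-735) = 159287 / 245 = 650.15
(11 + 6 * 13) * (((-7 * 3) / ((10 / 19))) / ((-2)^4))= -35511 / 160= -221.94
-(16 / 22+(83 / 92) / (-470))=-0.73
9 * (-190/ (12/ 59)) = -16815/ 2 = -8407.50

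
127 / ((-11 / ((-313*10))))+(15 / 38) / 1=15105545 / 418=36137.67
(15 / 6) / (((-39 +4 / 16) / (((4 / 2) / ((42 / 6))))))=-4 / 217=-0.02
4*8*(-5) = -160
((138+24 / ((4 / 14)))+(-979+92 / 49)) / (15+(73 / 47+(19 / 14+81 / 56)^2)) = -111299008 / 3598311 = -30.93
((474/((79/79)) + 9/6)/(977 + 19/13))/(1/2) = 4121/4240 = 0.97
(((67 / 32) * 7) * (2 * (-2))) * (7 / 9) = -3283 / 72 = -45.60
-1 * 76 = -76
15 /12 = 5 /4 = 1.25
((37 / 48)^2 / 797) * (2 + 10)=1369 / 153024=0.01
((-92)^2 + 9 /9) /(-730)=-1693 /146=-11.60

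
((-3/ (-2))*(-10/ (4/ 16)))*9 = -540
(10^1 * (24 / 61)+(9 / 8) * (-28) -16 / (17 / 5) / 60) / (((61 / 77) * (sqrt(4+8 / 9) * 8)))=-1204007 * sqrt(11) / 2024224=-1.97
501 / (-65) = -501 / 65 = -7.71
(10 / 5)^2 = 4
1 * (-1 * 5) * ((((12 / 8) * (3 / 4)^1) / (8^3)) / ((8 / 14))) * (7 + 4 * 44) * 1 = -57645 / 16384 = -3.52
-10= -10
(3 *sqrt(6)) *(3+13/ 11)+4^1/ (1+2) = 4/ 3+138 *sqrt(6)/ 11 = 32.06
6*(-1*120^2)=-86400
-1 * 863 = -863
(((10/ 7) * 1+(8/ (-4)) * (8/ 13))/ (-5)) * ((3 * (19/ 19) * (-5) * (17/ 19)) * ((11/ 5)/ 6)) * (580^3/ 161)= 235926.77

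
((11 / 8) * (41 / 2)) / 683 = 451 / 10928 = 0.04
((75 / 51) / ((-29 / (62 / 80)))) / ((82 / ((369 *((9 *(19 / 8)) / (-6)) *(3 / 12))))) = 79515 / 504832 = 0.16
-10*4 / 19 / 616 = -5 / 1463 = -0.00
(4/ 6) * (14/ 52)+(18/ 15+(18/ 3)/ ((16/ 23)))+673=1065487/ 1560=683.00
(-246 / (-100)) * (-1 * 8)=-492 / 25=-19.68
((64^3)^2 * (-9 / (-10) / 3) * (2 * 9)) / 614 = 927712935936 / 1535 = 604373248.17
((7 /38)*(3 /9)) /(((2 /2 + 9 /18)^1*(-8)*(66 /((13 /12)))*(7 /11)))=-13 /98496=-0.00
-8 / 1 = -8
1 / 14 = 0.07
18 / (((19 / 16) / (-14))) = -4032 / 19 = -212.21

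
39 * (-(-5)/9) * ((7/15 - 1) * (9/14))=-52/7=-7.43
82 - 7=75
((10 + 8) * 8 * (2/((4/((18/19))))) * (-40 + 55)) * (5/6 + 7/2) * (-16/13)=-5456.84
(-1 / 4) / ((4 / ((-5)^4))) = -625 / 16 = -39.06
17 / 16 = 1.06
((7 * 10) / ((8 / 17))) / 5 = 119 / 4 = 29.75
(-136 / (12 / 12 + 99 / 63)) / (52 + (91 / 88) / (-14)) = -83776 / 82251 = -1.02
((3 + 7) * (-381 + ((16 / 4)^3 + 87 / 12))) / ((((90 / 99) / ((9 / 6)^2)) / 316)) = -9690219 / 4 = -2422554.75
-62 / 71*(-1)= 62 / 71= 0.87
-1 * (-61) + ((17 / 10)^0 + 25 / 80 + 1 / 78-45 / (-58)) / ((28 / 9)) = 10416725 / 168896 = 61.68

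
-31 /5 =-6.20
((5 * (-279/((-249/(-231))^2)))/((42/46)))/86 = -9058665/592454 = -15.29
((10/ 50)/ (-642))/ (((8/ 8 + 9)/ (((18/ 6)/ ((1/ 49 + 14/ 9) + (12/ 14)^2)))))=-441/ 10903300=-0.00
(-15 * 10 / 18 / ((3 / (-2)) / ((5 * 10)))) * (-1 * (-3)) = 2500 / 3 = 833.33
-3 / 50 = -0.06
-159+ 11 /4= -625 /4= -156.25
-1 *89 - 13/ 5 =-458/ 5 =-91.60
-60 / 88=-15 / 22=-0.68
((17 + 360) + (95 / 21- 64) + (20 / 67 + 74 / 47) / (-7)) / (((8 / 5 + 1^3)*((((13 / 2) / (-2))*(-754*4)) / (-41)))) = -2150433395 / 4213276977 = -0.51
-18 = -18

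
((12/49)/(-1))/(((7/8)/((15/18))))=-80/343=-0.23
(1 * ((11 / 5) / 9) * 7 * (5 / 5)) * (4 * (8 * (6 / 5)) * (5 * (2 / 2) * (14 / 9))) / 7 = 9856 / 135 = 73.01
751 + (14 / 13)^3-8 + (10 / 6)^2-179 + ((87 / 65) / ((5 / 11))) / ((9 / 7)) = 281921956 / 494325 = 570.32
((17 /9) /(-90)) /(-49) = 17 /39690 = 0.00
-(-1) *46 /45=46 /45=1.02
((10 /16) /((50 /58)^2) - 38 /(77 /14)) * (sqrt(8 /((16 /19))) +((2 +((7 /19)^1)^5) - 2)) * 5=-66749 * sqrt(38) /4400 - 1121850443 /5447417800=-93.72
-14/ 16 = -7/ 8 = -0.88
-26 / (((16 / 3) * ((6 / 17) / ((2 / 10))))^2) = -3757 / 12800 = -0.29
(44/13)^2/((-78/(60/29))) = -19360/63713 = -0.30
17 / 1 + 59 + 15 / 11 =851 / 11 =77.36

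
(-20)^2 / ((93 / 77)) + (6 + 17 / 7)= 221087 / 651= 339.61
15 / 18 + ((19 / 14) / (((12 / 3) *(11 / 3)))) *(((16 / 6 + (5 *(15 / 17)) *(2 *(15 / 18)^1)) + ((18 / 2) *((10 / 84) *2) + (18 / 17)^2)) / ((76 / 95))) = 17718905 / 7477008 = 2.37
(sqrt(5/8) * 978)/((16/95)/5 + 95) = 77425 * sqrt(10)/30094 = 8.14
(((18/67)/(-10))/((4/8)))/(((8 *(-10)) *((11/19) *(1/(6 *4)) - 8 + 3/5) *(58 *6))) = -171/653508620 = -0.00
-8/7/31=-8/217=-0.04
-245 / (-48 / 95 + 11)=-23275 / 997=-23.35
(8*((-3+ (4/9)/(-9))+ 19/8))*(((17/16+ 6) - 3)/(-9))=28405/11664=2.44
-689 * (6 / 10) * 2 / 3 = -1378 / 5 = -275.60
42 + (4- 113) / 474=19799 / 474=41.77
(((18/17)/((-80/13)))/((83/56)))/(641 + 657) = -819/9157390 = -0.00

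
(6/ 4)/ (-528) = -1/ 352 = -0.00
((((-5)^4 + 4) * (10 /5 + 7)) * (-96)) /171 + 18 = -60042 /19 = -3160.11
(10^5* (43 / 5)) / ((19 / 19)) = 860000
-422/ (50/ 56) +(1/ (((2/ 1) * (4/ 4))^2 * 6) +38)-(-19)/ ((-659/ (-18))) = -434.08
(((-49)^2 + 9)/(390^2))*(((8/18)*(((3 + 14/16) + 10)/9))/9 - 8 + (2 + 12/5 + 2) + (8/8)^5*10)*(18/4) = 4963877/8213400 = 0.60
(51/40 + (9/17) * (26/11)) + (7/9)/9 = 1583017/605880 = 2.61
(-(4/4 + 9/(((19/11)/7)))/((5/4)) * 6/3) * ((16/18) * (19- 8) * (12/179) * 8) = -16039936/51015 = -314.42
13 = 13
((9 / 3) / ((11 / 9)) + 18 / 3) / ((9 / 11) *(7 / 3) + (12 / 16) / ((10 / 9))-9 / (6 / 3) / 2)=1240 / 49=25.31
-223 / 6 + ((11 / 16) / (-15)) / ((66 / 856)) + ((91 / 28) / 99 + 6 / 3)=-35371 / 990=-35.73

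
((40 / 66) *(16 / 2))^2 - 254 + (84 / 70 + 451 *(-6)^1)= -15982666 / 5445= -2935.29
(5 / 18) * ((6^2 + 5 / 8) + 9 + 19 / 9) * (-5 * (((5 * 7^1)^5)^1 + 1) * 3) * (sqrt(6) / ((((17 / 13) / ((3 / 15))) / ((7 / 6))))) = -2281542998735 * sqrt(6) / 1224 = -4565862886.54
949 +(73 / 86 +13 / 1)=82805 / 86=962.85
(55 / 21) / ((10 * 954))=11 / 40068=0.00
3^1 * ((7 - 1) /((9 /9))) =18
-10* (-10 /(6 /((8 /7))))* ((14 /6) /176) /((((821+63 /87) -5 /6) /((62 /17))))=17980 /16026087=0.00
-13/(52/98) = -24.50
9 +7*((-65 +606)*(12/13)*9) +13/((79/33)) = 32325504/1027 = 31475.66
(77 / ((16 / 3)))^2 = 208.44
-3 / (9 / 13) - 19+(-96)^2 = 27578 / 3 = 9192.67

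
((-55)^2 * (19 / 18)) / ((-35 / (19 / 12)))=-218405 / 1512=-144.45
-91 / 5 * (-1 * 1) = 91 / 5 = 18.20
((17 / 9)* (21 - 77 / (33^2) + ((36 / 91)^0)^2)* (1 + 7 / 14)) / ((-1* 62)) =-1.00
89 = 89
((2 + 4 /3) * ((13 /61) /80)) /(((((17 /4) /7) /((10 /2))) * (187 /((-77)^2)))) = 245245 /105774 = 2.32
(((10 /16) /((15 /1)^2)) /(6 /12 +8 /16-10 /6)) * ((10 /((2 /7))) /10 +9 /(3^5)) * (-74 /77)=7067 /498960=0.01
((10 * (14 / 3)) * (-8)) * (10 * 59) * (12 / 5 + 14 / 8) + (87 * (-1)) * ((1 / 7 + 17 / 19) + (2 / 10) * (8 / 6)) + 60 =-1823749474 / 1995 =-914160.14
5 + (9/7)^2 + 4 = 10.65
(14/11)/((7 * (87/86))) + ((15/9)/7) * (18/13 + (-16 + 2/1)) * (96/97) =-23593436/8447439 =-2.79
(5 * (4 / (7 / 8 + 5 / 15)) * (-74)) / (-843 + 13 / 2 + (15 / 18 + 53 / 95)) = 5061600 / 3451087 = 1.47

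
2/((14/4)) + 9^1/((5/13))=839/35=23.97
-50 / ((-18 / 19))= 475 / 9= 52.78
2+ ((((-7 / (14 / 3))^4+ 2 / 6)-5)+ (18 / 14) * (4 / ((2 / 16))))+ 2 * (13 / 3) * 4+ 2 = 8983 / 112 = 80.21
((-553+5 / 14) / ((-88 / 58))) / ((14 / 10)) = 1121865 / 4312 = 260.17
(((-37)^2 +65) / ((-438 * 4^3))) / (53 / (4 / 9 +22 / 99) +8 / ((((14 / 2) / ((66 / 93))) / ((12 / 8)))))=-51863 / 81832416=-0.00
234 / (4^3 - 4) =39 / 10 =3.90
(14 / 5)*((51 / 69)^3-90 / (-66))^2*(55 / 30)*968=34468253083264 / 2220538335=15522.48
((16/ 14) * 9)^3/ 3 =124416/ 343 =362.73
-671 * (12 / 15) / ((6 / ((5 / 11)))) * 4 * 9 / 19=-1464 / 19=-77.05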